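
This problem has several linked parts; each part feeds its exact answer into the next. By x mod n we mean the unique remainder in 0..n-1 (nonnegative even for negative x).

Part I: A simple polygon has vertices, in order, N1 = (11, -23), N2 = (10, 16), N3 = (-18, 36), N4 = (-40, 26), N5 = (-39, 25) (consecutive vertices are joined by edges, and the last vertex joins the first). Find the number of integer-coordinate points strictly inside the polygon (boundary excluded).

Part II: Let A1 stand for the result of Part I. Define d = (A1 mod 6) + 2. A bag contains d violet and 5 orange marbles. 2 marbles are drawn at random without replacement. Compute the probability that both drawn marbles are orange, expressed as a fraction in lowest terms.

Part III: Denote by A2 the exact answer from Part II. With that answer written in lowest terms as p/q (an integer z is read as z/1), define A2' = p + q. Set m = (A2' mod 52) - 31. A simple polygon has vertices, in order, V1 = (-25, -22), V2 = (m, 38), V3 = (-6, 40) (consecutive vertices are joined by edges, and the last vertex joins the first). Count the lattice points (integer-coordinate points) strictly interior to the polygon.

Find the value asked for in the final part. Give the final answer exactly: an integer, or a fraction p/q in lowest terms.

166

Part I: cross terms: (11*16 - 10*-23)=406, (10*36 - -18*16)=648, (-18*26 - -40*36)=972, (-40*25 - -39*26)=14, (-39*-23 - 11*25)=622; twice the area = |2662| = 2662; area = 1331; boundary points = 1 + 4 + 2 + 1 + 2 = 10; strictly interior points = area - boundary/2 + 1 = 1327; answer 1327
Part II: A1 = 1327; d = 3; total draws C(8,2) = 28; favorable C(5,2) = 10; P = 5/14; answer 5/14
Part III: A2 = 5/14; threaded value p + q = 19; m = -12; cross terms: (-25*38 - -12*-22)=-1214, (-12*40 - -6*38)=-252, (-6*-22 - -25*40)=1132; twice the area = |-334| = 334; area = 167; boundary points = 1 + 2 + 1 = 4; strictly interior points = area - boundary/2 + 1 = 166; answer 166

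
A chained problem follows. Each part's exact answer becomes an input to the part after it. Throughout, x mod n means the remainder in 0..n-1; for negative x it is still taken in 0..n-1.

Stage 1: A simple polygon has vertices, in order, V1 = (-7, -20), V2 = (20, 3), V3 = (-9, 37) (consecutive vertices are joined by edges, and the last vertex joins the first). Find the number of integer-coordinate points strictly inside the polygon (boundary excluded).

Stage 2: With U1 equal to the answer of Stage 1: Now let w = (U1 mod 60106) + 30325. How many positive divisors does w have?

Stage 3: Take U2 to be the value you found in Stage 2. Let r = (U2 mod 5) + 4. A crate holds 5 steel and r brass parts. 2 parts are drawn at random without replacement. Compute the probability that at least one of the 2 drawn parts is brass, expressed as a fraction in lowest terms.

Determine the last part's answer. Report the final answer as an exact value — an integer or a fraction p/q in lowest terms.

7/9

Stage 1: cross terms: (-7*3 - 20*-20)=379, (20*37 - -9*3)=767, (-9*-20 - -7*37)=439; twice the area = |1585| = 1585; area = 1585/2; boundary points = 1 + 1 + 1 = 3; strictly interior points = area - boundary/2 + 1 = 792; answer 792
Stage 2: U1 = 792; w = 31117; 31117 = 29^2 * 37; number of divisors = (2+1) * (1+1) = 6; answer 6
Stage 3: U2 = 6; r = 5; total draws C(10,2) = 45; complement C(5,2) = 10; favorable 45 - 10 = 35; P = 7/9; answer 7/9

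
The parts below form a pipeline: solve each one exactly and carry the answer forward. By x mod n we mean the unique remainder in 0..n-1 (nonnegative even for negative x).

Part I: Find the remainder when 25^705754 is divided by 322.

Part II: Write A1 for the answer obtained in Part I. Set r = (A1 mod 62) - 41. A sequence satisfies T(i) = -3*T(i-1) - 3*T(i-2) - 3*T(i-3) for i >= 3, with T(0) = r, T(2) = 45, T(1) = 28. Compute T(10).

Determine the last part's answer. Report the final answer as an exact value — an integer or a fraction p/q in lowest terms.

14877

Part I: squarings mod 322: 25^1=25, 25^2=303, 25^4=39, 25^8=233, 25^16=193, 25^32=219, 25^64=305, 25^128=289, 25^256=123, 25^512=317, 25^1024=25, 25^2048=303, 25^4096=39, 25^8192=233, 25^16384=193, 25^32768=219, 25^65536=305, 25^131072=289, 25^262144=123, 25^524288=317; 25^705754 = 25^2 * 25^8 * 25^16 * 25^64 * 25^128 * 25^1024 * 25^16384 * 25^32768 * 25^131072 * 25^524288 = 193 (mod 322); answer 193
Part II: A1 = 193; r = -34; T(3) = -3*(45) - 3*(28) - 3*(-34) = -117; iterating: T(3)=-117, T(4)=132, T(5)=-180, T(6)=495, T(7)=-1341, T(8)=3078, T(9)=-6696, T(10)=14877; answer 14877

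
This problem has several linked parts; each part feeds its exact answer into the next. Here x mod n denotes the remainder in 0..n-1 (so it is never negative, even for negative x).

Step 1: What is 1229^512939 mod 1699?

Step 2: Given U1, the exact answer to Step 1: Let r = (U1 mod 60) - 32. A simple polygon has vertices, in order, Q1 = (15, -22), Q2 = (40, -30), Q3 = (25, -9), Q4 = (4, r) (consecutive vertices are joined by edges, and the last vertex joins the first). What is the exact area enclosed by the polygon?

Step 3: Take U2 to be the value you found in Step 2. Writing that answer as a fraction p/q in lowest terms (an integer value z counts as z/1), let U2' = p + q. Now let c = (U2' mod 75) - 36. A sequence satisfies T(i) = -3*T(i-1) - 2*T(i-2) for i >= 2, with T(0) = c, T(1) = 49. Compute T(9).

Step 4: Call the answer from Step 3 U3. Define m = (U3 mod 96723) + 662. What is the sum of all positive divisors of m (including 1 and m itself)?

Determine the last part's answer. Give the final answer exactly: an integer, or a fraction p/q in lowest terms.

Step 1: squarings mod 1699: 1229^1=1229, 1229^2=30, 1229^4=900, 1229^8=1276, 1229^16=534, 1229^32=1423, 1229^64=1420, 1229^128=1386, 1229^256=1126, 1229^512=422, 1229^1024=1388, 1229^2048=1577, 1229^4096=1292, 1229^8192=846, 1229^16384=437, 1229^32768=681, 1229^65536=1633, 1229^131072=958, 1229^262144=304; 1229^512939 = 1229^1 * 1229^2 * 1229^8 * 1229^32 * 1229^128 * 1229^256 * 1229^512 * 1229^4096 * 1229^16384 * 1229^32768 * 1229^65536 * 1229^131072 * 1229^262144 = 399 (mod 1699); answer 399
Step 2: U1 = 399; r = 7; cross terms: (15*-30 - 40*-22)=430, (40*-9 - 25*-30)=390, (25*7 - 4*-9)=211, (4*-22 - 15*7)=-193; twice the area = |838| = 838; area = 419; answer 419
Step 3: U2 = 419; threaded value p + q = 420; c = 9; T(2) = -3*(49) - 2*(9) = -165; iterating: T(2)=-165, T(3)=397, T(4)=-861, T(5)=1789, T(6)=-3645, T(7)=7357, T(8)=-14781, T(9)=29629; answer 29629
Step 4: U3 = 29629; m = 30291; 30291 = 3 * 23 * 439; sigma = (1 + 3) * (1 + 23) * (1 + 439) = 4 * 24 * 440 = 42240; answer 42240

42240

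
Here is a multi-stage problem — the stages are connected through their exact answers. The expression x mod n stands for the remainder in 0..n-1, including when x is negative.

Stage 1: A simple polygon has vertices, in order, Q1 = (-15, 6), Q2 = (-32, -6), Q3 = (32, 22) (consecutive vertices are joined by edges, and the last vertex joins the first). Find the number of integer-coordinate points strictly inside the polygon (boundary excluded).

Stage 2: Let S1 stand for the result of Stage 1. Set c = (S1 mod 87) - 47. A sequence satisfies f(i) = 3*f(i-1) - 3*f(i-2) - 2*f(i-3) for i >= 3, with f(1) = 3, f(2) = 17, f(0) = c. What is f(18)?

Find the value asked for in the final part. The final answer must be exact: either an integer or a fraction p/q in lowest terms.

Stage 1: cross terms: (-15*-6 - -32*6)=282, (-32*22 - 32*-6)=-512, (32*6 - -15*22)=522; twice the area = |292| = 292; area = 146; boundary points = 1 + 4 + 1 = 6; strictly interior points = area - boundary/2 + 1 = 144; answer 144
Stage 2: S1 = 144; c = 10; f(3) = 3*(17) - 3*(3) - 2*(10) = 22; iterating: f(3)=22, f(4)=9, f(5)=-73, f(6)=-290, f(7)=-669, f(8)=-991, f(9)=-386, f(10)=3153, f(11)=12599, f(12)=29110, f(13)=43227, f(14)=17153, f(15)=-136442, f(16)=-547239, f(17)=-1266697, f(18)=-1885490; answer -1885490

-1885490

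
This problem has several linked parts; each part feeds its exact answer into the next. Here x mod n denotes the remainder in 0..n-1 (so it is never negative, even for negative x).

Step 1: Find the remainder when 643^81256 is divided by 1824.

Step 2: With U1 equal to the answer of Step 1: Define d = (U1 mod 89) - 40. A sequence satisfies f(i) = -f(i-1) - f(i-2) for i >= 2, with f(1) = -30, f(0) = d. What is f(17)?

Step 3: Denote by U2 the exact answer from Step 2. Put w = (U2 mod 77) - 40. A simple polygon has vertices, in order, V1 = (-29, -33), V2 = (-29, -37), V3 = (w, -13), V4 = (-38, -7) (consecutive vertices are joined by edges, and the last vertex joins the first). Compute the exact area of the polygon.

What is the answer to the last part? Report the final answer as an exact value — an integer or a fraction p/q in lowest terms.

Step 1: squarings mod 1824: 643^1=643, 643^2=1225, 643^4=1297, 643^8=481, 643^16=1537, 643^32=289, 643^64=1441, 643^128=769, 643^256=385, 643^512=481, 643^1024=1537, 643^2048=289, 643^4096=1441, 643^8192=769, 643^16384=385, 643^32768=481, 643^65536=1537; 643^81256 = 643^8 * 643^32 * 643^64 * 643^256 * 643^1024 * 643^2048 * 643^4096 * 643^8192 * 643^65536 = 385 (mod 1824); answer 385
Step 2: U1 = 385; d = -11; f(2) = -1*(-30) - 1*(-11) = 41; iterating: f(2)=41, f(3)=-11, f(4)=-30, f(5)=41, f(6)=-11, f(7)=-30, f(8)=41, f(9)=-11, f(10)=-30, f(11)=41, f(12)=-11, f(13)=-30, f(14)=41, f(15)=-11, f(16)=-30, f(17)=41; answer 41
Step 3: U2 = 41; w = 1; cross terms: (-29*-37 - -29*-33)=116, (-29*-13 - 1*-37)=414, (1*-7 - -38*-13)=-501, (-38*-33 - -29*-7)=1051; twice the area = |1080| = 1080; area = 540; answer 540

540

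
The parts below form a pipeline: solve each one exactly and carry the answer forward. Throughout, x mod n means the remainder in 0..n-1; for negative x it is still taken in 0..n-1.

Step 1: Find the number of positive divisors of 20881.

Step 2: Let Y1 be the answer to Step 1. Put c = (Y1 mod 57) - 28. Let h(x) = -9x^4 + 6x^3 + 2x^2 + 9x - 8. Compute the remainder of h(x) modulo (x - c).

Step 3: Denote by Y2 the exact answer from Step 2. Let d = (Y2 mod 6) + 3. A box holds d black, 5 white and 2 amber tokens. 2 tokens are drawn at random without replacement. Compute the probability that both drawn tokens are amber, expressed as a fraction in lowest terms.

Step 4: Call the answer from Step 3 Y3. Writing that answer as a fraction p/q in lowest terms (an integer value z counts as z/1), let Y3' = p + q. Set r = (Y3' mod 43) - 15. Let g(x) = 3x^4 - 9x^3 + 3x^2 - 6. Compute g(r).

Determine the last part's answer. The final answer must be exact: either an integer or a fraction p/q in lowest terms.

Step 1: 20881 = 7 * 19 * 157; number of divisors = (1+1) * (1+1) * (1+1) = 8; answer 8
Step 2: Y1 = 8; c = -20; remainder = value at the root: -9*(-20)^4 + 6*(-20)^3 + 2*(-20)^2 + 9*(-20)^1 - 8 = (-1440000) + (-48000) + (800) + (-180) + (-8) = -1487388; answer -1487388
Step 3: Y2 = -1487388; d = 3; total draws C(10,2) = 45; favorable C(2,2) = 1; P = 1/45; answer 1/45
Step 4: Y3 = 1/45; threaded value p + q = 46; r = -12; 3*(-12)^4 - 9*(-12)^3 + 3*(-12)^2 - 6 = (62208) + (15552) + (432) + (-6) = 78186; answer 78186

78186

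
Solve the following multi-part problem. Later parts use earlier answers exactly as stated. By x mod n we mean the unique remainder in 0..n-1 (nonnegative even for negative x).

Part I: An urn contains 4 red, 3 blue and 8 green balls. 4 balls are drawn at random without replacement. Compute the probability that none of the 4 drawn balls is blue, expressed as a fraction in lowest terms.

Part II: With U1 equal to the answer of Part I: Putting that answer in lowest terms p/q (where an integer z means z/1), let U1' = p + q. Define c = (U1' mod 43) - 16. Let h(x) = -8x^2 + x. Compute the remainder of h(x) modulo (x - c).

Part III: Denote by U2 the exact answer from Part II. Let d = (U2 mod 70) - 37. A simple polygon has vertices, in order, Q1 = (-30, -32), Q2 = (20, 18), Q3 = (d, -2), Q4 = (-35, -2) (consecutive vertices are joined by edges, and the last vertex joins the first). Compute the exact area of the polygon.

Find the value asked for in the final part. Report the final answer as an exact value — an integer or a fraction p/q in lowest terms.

895

Part I: total draws C(15,4) = 1365; favorable C(12,4) = 495; P = 33/91; answer 33/91
Part II: U1 = 33/91; threaded value p + q = 124; c = 22; remainder = value at the root: -8*(22)^2 + 1*(22)^1 = (-3872) + (22) = -3850; answer -3850
Part III: U2 = -3850; d = -37; cross terms: (-30*18 - 20*-32)=100, (20*-2 - -37*18)=626, (-37*-2 - -35*-2)=4, (-35*-32 - -30*-2)=1060; twice the area = |1790| = 1790; area = 895; answer 895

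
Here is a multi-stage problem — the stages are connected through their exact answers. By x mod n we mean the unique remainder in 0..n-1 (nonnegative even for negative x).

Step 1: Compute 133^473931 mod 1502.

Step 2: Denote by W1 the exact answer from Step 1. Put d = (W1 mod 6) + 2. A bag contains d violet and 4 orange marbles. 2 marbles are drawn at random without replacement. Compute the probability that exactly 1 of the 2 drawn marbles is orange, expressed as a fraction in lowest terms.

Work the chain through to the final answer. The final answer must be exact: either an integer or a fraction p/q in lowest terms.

Step 1: squarings mod 1502: 133^1=133, 133^2=1167, 133^4=1077, 133^8=385, 133^16=1029, 133^32=1433, 133^64=255, 133^128=439, 133^256=465, 133^512=1439, 133^1024=965, 133^2048=1487, 133^4096=225, 133^8192=1059, 133^16384=989, 133^32768=319, 133^65536=1127, 133^131072=939, 133^262144=47; 133^473931 = 133^1 * 133^2 * 133^8 * 133^64 * 133^256 * 133^512 * 133^2048 * 133^4096 * 133^8192 * 133^65536 * 133^131072 * 133^262144 = 497 (mod 1502); answer 497
Step 2: W1 = 497; d = 7; total draws C(11,2) = 55; favorable C(4,1)*C(7,1) = 28; P = 28/55; answer 28/55

28/55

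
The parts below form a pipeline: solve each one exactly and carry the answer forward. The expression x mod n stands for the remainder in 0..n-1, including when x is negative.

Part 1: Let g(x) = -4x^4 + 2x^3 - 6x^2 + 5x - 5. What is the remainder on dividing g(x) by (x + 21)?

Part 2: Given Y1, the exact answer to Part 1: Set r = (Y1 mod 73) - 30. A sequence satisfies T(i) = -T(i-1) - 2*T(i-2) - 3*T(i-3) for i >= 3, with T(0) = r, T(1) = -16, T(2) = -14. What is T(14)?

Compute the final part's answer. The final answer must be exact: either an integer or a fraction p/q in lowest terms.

-8356

Part 1: remainder = value at the root: -4*(-21)^4 + 2*(-21)^3 - 6*(-21)^2 + 5*(-21)^1 - 5 = (-777924) + (-18522) + (-2646) + (-105) + (-5) = -799202; answer -799202
Part 2: Y1 = -799202; r = -28; T(3) = -1*(-14) - 2*(-16) - 3*(-28) = 130; iterating: T(3)=130, T(4)=-54, T(5)=-164, T(6)=-118, T(7)=608, T(8)=120, T(9)=-982, T(10)=-1082, T(11)=2686, T(12)=2424, T(13)=-4550, T(14)=-8356; answer -8356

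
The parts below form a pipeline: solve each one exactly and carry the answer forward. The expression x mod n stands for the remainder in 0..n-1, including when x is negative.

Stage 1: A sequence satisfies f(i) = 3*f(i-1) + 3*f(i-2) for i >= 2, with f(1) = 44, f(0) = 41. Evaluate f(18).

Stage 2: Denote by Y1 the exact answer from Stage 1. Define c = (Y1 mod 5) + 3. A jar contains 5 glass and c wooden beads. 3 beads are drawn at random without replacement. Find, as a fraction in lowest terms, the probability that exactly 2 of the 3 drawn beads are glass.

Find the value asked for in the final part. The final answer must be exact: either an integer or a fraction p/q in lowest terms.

15/28

Stage 1: f(2) = 3*(44) + 3*(41) = 255; iterating: f(2)=255, f(3)=897, f(4)=3456, f(5)=13059, f(6)=49545, f(7)=187812, f(8)=712071, f(9)=2699649, f(10)=10235160, f(11)=38804427, f(12)=147118761, f(13)=557769564, f(14)=2114664975, f(15)=8017303617, f(16)=30395905776, f(17)=115239628179, f(18)=436906601865; answer 436906601865
Stage 2: Y1 = 436906601865; c = 3; total draws C(8,3) = 56; favorable C(5,2)*C(3,1) = 30; P = 15/28; answer 15/28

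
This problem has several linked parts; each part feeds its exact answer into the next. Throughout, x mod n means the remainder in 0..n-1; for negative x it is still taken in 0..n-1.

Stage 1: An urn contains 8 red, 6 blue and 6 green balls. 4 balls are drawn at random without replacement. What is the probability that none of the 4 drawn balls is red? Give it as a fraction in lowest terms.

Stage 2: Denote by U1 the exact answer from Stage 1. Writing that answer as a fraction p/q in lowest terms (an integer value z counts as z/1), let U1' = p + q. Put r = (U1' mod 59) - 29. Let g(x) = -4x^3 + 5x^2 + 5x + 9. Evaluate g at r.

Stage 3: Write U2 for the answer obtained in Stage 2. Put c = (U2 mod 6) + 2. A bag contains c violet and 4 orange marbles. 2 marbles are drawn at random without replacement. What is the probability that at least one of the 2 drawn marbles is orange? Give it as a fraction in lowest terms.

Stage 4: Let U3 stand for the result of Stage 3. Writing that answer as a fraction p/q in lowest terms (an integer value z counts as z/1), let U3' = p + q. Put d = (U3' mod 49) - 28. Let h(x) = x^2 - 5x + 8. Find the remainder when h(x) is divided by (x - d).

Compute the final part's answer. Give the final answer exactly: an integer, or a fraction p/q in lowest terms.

Stage 1: total draws C(20,4) = 4845; favorable C(12,4) = 495; P = 33/323; answer 33/323
Stage 2: U1 = 33/323; threaded value p + q = 356; r = -27; -4*(-27)^3 + 5*(-27)^2 + 5*(-27)^1 + 9 = (78732) + (3645) + (-135) + (9) = 82251; answer 82251
Stage 3: U2 = 82251; c = 5; total draws C(9,2) = 36; complement C(5,2) = 10; favorable 36 - 10 = 26; P = 13/18; answer 13/18
Stage 4: U3 = 13/18; threaded value p + q = 31; d = 3; remainder = value at the root: 1*(3)^2 - 5*(3)^1 + 8 = (9) + (-15) + (8) = 2; answer 2

2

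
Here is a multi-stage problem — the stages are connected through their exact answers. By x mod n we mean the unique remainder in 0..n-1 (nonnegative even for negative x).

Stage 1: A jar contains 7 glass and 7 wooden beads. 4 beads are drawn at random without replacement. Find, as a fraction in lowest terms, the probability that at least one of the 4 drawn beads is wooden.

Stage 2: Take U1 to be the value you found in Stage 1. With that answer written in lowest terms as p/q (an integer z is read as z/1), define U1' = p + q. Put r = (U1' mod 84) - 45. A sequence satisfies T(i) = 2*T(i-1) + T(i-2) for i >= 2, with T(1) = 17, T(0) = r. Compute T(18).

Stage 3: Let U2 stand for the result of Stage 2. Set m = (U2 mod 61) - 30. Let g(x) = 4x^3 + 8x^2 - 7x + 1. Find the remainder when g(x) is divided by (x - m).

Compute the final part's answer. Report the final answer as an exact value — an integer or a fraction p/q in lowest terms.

67326

Stage 1: total draws C(14,4) = 1001; complement C(7,4) = 35; favorable 1001 - 35 = 966; P = 138/143; answer 138/143
Stage 2: U1 = 138/143; threaded value p + q = 281; r = -16; T(2) = 2*(17) + 1*(-16) = 18; iterating: T(2)=18, T(3)=53, T(4)=124, T(5)=301, T(6)=726, T(7)=1753, T(8)=4232, T(9)=10217, T(10)=24666, T(11)=59549, T(12)=143764, T(13)=347077, T(14)=837918, T(15)=2022913, T(16)=4883744, T(17)=11790401, T(18)=28464546; answer 28464546
Stage 3: U2 = 28464546; m = 25; remainder = value at the root: 4*(25)^3 + 8*(25)^2 - 7*(25)^1 + 1 = (62500) + (5000) + (-175) + (1) = 67326; answer 67326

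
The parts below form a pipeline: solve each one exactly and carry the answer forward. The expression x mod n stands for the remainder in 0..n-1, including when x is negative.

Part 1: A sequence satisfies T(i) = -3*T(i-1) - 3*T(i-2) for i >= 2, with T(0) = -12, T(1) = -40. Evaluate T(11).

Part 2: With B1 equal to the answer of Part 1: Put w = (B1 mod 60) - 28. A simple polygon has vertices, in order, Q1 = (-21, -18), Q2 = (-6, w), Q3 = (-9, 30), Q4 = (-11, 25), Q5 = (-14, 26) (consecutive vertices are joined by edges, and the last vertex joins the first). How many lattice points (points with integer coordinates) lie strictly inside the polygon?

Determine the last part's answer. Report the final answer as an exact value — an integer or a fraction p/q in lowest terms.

218

Part 1: T(2) = -3*(-40) - 3*(-12) = 156; iterating: T(2)=156, T(3)=-348, T(4)=576, T(5)=-684, T(6)=324, T(7)=1080, T(8)=-4212, T(9)=9396, T(10)=-15552, T(11)=18468; answer 18468
Part 2: B1 = 18468; w = 20; cross terms: (-21*20 - -6*-18)=-528, (-6*30 - -9*20)=0, (-9*25 - -11*30)=105, (-11*26 - -14*25)=64, (-14*-18 - -21*26)=798; twice the area = |439| = 439; area = 439/2; boundary points = 1 + 1 + 1 + 1 + 1 = 5; strictly interior points = area - boundary/2 + 1 = 218; answer 218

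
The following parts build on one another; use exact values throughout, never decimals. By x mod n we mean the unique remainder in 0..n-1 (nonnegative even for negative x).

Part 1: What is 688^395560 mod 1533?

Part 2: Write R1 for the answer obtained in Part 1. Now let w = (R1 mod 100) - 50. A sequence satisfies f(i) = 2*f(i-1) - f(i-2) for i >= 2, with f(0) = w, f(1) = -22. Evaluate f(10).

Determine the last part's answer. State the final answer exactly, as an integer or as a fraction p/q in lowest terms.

Part 1: squarings mod 1533: 688^1=688, 688^2=1180, 688^4=436, 688^8=4, 688^16=16, 688^32=256, 688^64=1150, 688^128=1054, 688^256=1024, 688^512=4, 688^1024=16, 688^2048=256, 688^4096=1150, 688^8192=1054, 688^16384=1024, 688^32768=4, 688^65536=16, 688^131072=256, 688^262144=1150; 688^395560 = 688^8 * 688^32 * 688^256 * 688^2048 * 688^131072 * 688^262144 = 1150 (mod 1533); answer 1150
Part 2: R1 = 1150; w = 0; f(2) = 2*(-22) - 1*(0) = -44; iterating: f(2)=-44, f(3)=-66, f(4)=-88, f(5)=-110, f(6)=-132, f(7)=-154, f(8)=-176, f(9)=-198, f(10)=-220; answer -220

-220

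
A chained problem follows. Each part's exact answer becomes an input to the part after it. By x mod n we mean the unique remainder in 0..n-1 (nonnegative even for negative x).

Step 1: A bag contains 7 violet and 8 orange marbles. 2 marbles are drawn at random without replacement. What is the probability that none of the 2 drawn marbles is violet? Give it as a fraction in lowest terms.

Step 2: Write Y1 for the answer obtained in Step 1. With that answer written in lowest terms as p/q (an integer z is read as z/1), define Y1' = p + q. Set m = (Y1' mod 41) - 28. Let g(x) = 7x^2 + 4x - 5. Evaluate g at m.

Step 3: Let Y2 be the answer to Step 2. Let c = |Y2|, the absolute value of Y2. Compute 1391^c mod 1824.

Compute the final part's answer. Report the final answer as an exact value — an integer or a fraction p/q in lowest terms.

769

Step 1: total draws C(15,2) = 105; favorable C(8,2) = 28; P = 4/15; answer 4/15
Step 2: Y1 = 4/15; threaded value p + q = 19; m = -9; 7*(-9)^2 + 4*(-9)^1 - 5 = (567) + (-36) + (-5) = 526; answer 526
Step 3: Y2 = 526; c = 526; squarings mod 1824: 1391^1=1391, 1391^2=1441, 1391^4=769, 1391^8=385, 1391^16=481, 1391^32=1537, 1391^64=289, 1391^128=1441, 1391^256=769, 1391^512=385; 1391^526 = 1391^2 * 1391^4 * 1391^8 * 1391^512 = 769 (mod 1824); answer 769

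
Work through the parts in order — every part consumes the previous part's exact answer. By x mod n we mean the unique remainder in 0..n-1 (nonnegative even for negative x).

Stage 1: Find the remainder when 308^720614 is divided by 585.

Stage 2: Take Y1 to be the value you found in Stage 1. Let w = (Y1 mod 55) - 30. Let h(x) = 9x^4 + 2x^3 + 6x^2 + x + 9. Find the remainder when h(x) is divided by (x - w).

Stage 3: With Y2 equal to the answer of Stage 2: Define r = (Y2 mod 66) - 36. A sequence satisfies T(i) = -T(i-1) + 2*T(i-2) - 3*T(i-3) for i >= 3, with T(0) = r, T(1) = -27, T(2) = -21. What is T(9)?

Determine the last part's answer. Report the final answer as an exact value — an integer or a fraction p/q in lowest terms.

Stage 1: squarings mod 585: 308^1=308, 308^2=94, 308^4=61, 308^8=211, 308^16=61, 308^32=211, 308^64=61, 308^128=211, 308^256=61, 308^512=211, 308^1024=61, 308^2048=211, 308^4096=61, 308^8192=211, 308^16384=61, 308^32768=211, 308^65536=61, 308^131072=211, 308^262144=61, 308^524288=211; 308^720614 = 308^2 * 308^4 * 308^32 * 308^64 * 308^128 * 308^512 * 308^1024 * 308^2048 * 308^4096 * 308^8192 * 308^16384 * 308^32768 * 308^131072 * 308^524288 = 94 (mod 585); answer 94
Stage 2: Y1 = 94; w = 9; remainder = value at the root: 9*(9)^4 + 2*(9)^3 + 6*(9)^2 + 1*(9)^1 + 9 = (59049) + (1458) + (486) + (9) + (9) = 61011; answer 61011
Stage 3: Y2 = 61011; r = -9; T(3) = -1*(-21) + 2*(-27) - 3*(-9) = -6; iterating: T(3)=-6, T(4)=45, T(5)=6, T(6)=102, T(7)=-225, T(8)=411, T(9)=-1167; answer -1167

-1167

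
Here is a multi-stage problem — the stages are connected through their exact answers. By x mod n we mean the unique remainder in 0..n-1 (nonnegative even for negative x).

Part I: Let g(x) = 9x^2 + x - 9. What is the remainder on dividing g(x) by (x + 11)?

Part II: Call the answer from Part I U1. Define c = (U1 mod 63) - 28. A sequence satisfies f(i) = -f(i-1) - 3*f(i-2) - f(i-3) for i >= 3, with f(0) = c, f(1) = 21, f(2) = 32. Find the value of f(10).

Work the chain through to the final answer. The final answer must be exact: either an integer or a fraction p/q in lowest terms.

-4192

Part I: remainder = value at the root: 9*(-11)^2 + 1*(-11)^1 - 9 = (1089) + (-11) + (-9) = 1069; answer 1069
Part II: U1 = 1069; c = 33; f(3) = -1*(32) - 3*(21) - 1*(33) = -128; iterating: f(3)=-128, f(4)=11, f(5)=341, f(6)=-246, f(7)=-788, f(8)=1185, f(9)=1425, f(10)=-4192; answer -4192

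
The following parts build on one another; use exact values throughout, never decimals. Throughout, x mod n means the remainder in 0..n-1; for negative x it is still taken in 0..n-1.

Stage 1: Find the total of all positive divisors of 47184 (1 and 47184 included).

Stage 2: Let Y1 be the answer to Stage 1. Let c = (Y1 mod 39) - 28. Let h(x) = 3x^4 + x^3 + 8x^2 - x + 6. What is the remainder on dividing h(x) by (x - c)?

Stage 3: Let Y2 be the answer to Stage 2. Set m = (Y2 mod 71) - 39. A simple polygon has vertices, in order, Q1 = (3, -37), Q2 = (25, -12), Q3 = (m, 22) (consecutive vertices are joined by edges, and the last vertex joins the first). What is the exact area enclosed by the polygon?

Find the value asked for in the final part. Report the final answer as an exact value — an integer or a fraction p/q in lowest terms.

Stage 1: 47184 = 2^4 * 3 * 983; sigma = (1 + 2 + 4 + 8 + 16) * (1 + 3) * (1 + 983) = 31 * 4 * 984 = 122016; answer 122016
Stage 2: Y1 = 122016; c = -4; remainder = value at the root: 3*(-4)^4 + 1*(-4)^3 + 8*(-4)^2 - 1*(-4)^1 + 6 = (768) + (-64) + (128) + (4) + (6) = 842; answer 842
Stage 3: Y2 = 842; m = 22; cross terms: (3*-12 - 25*-37)=889, (25*22 - 22*-12)=814, (22*-37 - 3*22)=-880; twice the area = |823| = 823; area = 823/2; answer 823/2

823/2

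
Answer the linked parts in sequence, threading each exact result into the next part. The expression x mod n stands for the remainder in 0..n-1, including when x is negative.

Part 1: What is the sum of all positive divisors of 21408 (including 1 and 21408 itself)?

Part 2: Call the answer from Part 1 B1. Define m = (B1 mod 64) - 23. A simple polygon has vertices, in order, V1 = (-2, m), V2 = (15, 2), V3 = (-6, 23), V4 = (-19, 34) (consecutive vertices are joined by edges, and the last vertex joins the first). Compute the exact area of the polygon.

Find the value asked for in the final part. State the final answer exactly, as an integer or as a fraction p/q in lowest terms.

Part 1: 21408 = 2^5 * 3 * 223; sigma = (1 + 2 + 4 + 8 + 16 + 32) * (1 + 3) * (1 + 223) = 63 * 4 * 224 = 56448; answer 56448
Part 2: B1 = 56448; m = -23; cross terms: (-2*2 - 15*-23)=341, (15*23 - -6*2)=357, (-6*34 - -19*23)=233, (-19*-23 - -2*34)=505; twice the area = |1436| = 1436; area = 718; answer 718

718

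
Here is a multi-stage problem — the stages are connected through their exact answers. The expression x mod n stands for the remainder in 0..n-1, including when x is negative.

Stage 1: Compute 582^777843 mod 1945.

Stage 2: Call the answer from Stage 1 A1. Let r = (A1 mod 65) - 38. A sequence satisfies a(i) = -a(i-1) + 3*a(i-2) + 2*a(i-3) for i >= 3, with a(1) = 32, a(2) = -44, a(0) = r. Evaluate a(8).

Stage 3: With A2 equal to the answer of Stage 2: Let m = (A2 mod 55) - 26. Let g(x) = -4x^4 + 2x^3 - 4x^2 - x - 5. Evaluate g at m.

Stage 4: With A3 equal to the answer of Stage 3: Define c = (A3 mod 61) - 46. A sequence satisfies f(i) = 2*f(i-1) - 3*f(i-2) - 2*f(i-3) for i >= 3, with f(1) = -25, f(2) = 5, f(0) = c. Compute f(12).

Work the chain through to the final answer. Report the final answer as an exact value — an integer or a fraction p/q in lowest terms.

Stage 1: squarings mod 1945: 582^1=582, 582^2=294, 582^4=856, 582^8=1416, 582^16=1706, 582^32=716, 582^64=1121, 582^128=171, 582^256=66, 582^512=466, 582^1024=1261, 582^2048=1056, 582^4096=651, 582^8192=1736, 582^16384=891, 582^32768=321, 582^65536=1901, 582^131072=1936, 582^262144=81, 582^524288=726; 582^777843 = 582^1 * 582^2 * 582^16 * 582^32 * 582^64 * 582^512 * 582^1024 * 582^2048 * 582^4096 * 582^16384 * 582^32768 * 582^65536 * 582^131072 * 582^524288 = 1168 (mod 1945); answer 1168
Stage 2: A1 = 1168; r = 25; a(3) = -1*(-44) + 3*(32) + 2*(25) = 190; iterating: a(3)=190, a(4)=-258, a(5)=740, a(6)=-1134, a(7)=2838, a(8)=-4760; answer -4760
Stage 3: A2 = -4760; m = -1; -4*(-1)^4 + 2*(-1)^3 - 4*(-1)^2 - 1*(-1)^1 - 5 = (-4) + (-2) + (-4) + (1) + (-5) = -14; answer -14
Stage 4: A3 = -14; c = 1; f(3) = 2*(5) - 3*(-25) - 2*(1) = 83; iterating: f(3)=83, f(4)=201, f(5)=143, f(6)=-483, f(7)=-1797, f(8)=-2431, f(9)=1495, f(10)=13877, f(11)=28131, f(12)=11641; answer 11641

11641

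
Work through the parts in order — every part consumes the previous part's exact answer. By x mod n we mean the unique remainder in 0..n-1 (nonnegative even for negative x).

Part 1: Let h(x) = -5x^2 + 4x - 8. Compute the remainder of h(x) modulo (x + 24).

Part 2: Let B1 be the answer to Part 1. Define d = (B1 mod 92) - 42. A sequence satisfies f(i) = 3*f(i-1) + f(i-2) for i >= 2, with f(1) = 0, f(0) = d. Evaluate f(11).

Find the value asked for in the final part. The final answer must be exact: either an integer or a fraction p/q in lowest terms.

Part 1: remainder = value at the root: -5*(-24)^2 + 4*(-24)^1 - 8 = (-2880) + (-96) + (-8) = -2984; answer -2984
Part 2: B1 = -2984; d = 10; f(2) = 3*(0) + 1*(10) = 10; iterating: f(2)=10, f(3)=30, f(4)=100, f(5)=330, f(6)=1090, f(7)=3600, f(8)=11890, f(9)=39270, f(10)=129700, f(11)=428370; answer 428370

428370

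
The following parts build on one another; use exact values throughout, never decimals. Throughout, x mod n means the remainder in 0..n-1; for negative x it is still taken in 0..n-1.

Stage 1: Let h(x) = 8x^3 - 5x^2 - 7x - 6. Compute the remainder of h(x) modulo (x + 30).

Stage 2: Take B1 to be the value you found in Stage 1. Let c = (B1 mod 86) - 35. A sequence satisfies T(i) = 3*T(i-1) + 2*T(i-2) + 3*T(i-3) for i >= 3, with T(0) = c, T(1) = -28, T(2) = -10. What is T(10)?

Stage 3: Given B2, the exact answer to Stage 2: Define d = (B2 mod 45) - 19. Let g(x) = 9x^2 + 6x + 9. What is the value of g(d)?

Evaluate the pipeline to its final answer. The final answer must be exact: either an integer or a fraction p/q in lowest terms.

2508

Stage 1: remainder = value at the root: 8*(-30)^3 - 5*(-30)^2 - 7*(-30)^1 - 6 = (-216000) + (-4500) + (210) + (-6) = -220296; answer -220296
Stage 2: B1 = -220296; c = 1; T(3) = 3*(-10) + 2*(-28) + 3*(1) = -83; iterating: T(3)=-83, T(4)=-353, T(5)=-1255, T(6)=-4720, T(7)=-17729, T(8)=-66392, T(9)=-248794, T(10)=-932353; answer -932353
Stage 3: B2 = -932353; d = -17; 9*(-17)^2 + 6*(-17)^1 + 9 = (2601) + (-102) + (9) = 2508; answer 2508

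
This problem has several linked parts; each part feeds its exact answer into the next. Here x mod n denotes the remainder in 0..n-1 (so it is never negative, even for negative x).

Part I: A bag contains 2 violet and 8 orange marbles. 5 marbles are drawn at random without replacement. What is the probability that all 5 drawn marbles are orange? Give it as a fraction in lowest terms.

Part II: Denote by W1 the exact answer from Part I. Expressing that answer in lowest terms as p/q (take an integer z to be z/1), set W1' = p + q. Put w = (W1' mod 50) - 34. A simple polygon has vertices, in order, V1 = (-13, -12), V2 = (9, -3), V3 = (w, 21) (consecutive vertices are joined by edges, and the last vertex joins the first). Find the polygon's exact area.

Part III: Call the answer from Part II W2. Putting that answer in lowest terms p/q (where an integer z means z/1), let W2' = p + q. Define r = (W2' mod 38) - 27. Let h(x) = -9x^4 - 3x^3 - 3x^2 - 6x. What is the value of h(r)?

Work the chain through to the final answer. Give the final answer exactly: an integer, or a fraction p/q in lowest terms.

-192

Part I: total draws C(10,5) = 252; favorable C(8,5) = 56; P = 2/9; answer 2/9
Part II: W1 = 2/9; threaded value p + q = 11; w = -23; cross terms: (-13*-3 - 9*-12)=147, (9*21 - -23*-3)=120, (-23*-12 - -13*21)=549; twice the area = |816| = 816; area = 408; answer 408
Part III: W2 = 408; threaded value p + q = 409; r = 2; -9*(2)^4 - 3*(2)^3 - 3*(2)^2 - 6*(2)^1 = (-144) + (-24) + (-12) + (-12) = -192; answer -192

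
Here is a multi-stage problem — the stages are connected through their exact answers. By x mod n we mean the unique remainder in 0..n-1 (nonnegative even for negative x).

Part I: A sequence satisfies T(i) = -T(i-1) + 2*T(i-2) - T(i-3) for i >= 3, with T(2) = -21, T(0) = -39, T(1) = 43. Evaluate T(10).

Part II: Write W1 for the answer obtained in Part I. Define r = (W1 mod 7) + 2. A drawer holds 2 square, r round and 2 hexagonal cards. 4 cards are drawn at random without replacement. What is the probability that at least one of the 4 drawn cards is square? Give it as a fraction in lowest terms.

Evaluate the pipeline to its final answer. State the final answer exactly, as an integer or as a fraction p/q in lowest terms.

19/33

Part I: T(3) = -1*(-21) + 2*(43) - 1*(-39) = 146; iterating: T(3)=146, T(4)=-231, T(5)=544, T(6)=-1152, T(7)=2471, T(8)=-5319, T(9)=11413, T(10)=-24522; answer -24522
Part II: W1 = -24522; r = 8; total draws C(12,4) = 495; complement C(10,4) = 210; favorable 495 - 210 = 285; P = 19/33; answer 19/33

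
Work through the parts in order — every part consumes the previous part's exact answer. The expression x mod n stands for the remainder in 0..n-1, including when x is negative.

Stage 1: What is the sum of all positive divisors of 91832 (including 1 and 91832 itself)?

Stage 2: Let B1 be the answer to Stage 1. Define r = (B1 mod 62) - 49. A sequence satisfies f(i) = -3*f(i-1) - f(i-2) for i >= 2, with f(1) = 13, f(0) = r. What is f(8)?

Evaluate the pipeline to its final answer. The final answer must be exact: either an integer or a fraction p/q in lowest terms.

1118

Stage 1: 91832 = 2^3 * 13 * 883; sigma = (1 + 2 + 4 + 8) * (1 + 13) * (1 + 883) = 15 * 14 * 884 = 185640; answer 185640
Stage 2: B1 = 185640; r = -37; f(2) = -3*(13) - 1*(-37) = -2; iterating: f(2)=-2, f(3)=-7, f(4)=23, f(5)=-62, f(6)=163, f(7)=-427, f(8)=1118; answer 1118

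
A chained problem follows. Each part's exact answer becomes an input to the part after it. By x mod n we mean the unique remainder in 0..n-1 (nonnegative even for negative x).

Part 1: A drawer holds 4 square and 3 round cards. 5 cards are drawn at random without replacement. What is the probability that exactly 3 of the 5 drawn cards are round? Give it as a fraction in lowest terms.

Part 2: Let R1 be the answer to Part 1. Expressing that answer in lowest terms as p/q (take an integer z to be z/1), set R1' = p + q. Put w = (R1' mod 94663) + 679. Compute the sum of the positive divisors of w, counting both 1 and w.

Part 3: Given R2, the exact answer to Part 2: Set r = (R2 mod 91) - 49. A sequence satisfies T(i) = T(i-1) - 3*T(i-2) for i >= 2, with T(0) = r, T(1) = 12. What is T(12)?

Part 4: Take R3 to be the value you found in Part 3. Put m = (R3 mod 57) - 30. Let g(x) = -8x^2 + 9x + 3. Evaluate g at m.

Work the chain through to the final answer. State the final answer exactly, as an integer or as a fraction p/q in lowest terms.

-1041

Part 1: total draws C(7,5) = 21; favorable C(3,3)*C(4,2) = 6; P = 2/7; answer 2/7
Part 2: R1 = 2/7; threaded value p + q = 9; w = 688; 688 = 2^4 * 43; sigma = (1 + 2 + 4 + 8 + 16) * (1 + 43) = 31 * 44 = 1364; answer 1364
Part 3: R2 = 1364; r = 41; T(2) = 1*(12) - 3*(41) = -111; iterating: T(2)=-111, T(3)=-147, T(4)=186, T(5)=627, T(6)=69, T(7)=-1812, T(8)=-2019, T(9)=3417, T(10)=9474, T(11)=-777, T(12)=-29199; answer -29199
Part 4: R3 = -29199; m = 12; -8*(12)^2 + 9*(12)^1 + 3 = (-1152) + (108) + (3) = -1041; answer -1041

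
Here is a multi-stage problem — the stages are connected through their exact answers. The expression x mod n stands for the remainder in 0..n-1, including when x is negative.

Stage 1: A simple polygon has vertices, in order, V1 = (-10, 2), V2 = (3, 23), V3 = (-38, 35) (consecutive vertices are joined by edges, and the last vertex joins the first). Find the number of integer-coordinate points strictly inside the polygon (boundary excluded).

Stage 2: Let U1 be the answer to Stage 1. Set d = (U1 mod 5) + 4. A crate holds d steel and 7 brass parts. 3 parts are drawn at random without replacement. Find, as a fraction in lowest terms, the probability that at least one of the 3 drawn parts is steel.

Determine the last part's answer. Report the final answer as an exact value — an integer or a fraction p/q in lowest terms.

Stage 1: cross terms: (-10*23 - 3*2)=-236, (3*35 - -38*23)=979, (-38*2 - -10*35)=274; twice the area = |1017| = 1017; area = 1017/2; boundary points = 1 + 1 + 1 = 3; strictly interior points = area - boundary/2 + 1 = 508; answer 508
Stage 2: U1 = 508; d = 7; total draws C(14,3) = 364; complement C(7,3) = 35; favorable 364 - 35 = 329; P = 47/52; answer 47/52

47/52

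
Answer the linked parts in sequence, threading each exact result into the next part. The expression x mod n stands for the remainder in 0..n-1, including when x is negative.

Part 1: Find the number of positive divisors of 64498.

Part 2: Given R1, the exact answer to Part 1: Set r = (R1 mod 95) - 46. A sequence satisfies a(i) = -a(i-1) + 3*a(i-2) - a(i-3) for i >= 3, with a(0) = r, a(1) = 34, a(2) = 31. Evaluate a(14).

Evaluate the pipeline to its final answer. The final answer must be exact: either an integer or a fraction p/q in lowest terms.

-698149

Part 1: 64498 = 2 * 7 * 17 * 271; number of divisors = (1+1) * (1+1) * (1+1) * (1+1) = 16; answer 16
Part 2: R1 = 16; r = -30; a(3) = -1*(31) + 3*(34) - 1*(-30) = 101; iterating: a(3)=101, a(4)=-42, a(5)=314, a(6)=-541, a(7)=1525, a(8)=-3462, a(9)=8578, a(10)=-20489, a(11)=49685, a(12)=-119730, a(13)=289274, a(14)=-698149; answer -698149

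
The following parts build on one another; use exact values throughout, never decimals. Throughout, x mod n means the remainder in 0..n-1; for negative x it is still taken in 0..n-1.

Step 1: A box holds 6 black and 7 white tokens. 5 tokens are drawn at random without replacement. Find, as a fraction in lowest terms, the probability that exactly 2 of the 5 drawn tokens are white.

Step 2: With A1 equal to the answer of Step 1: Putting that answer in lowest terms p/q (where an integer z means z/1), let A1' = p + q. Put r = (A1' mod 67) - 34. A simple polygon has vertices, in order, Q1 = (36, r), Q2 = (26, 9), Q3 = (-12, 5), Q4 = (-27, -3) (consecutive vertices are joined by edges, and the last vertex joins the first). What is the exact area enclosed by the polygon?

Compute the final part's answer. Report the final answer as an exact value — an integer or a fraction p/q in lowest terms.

Step 1: total draws C(13,5) = 1287; favorable C(7,2)*C(6,3) = 420; P = 140/429; answer 140/429
Step 2: A1 = 140/429; threaded value p + q = 569; r = -1; cross terms: (36*9 - 26*-1)=350, (26*5 - -12*9)=238, (-12*-3 - -27*5)=171, (-27*-1 - 36*-3)=135; twice the area = |894| = 894; area = 447; answer 447

447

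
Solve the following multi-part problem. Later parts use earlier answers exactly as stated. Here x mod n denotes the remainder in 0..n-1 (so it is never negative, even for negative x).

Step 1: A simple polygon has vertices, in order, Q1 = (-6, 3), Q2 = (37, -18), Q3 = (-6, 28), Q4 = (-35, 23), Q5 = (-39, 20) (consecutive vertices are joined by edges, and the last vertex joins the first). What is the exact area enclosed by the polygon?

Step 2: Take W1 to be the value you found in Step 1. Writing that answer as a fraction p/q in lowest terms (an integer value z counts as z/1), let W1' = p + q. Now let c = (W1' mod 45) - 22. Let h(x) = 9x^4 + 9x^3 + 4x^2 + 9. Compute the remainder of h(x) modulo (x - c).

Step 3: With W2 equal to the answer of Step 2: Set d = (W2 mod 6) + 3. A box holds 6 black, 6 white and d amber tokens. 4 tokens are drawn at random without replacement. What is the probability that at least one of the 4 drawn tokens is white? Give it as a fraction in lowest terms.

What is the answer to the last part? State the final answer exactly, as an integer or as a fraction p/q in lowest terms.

57/68

Step 1: cross terms: (-6*-18 - 37*3)=-3, (37*28 - -6*-18)=928, (-6*23 - -35*28)=842, (-35*20 - -39*23)=197, (-39*3 - -6*20)=3; twice the area = |1967| = 1967; area = 1967/2; answer 1967/2
Step 2: W1 = 1967/2; threaded value p + q = 1969; c = 12; remainder = value at the root: 9*(12)^4 + 9*(12)^3 + 4*(12)^2 + 9 = (186624) + (15552) + (576) + (9) = 202761; answer 202761
Step 3: W2 = 202761; d = 6; total draws C(18,4) = 3060; complement C(12,4) = 495; favorable 3060 - 495 = 2565; P = 57/68; answer 57/68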